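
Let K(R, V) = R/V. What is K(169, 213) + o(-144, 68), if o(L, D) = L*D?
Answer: -2085527/213 ≈ -9791.2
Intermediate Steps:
o(L, D) = D*L
K(169, 213) + o(-144, 68) = 169/213 + 68*(-144) = 169*(1/213) - 9792 = 169/213 - 9792 = -2085527/213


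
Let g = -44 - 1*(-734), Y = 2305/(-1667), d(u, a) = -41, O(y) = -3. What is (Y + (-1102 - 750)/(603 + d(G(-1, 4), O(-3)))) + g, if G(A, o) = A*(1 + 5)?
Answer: 321023283/468427 ≈ 685.32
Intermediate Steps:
G(A, o) = 6*A (G(A, o) = A*6 = 6*A)
Y = -2305/1667 (Y = 2305*(-1/1667) = -2305/1667 ≈ -1.3827)
g = 690 (g = -44 + 734 = 690)
(Y + (-1102 - 750)/(603 + d(G(-1, 4), O(-3)))) + g = (-2305/1667 + (-1102 - 750)/(603 - 41)) + 690 = (-2305/1667 - 1852/562) + 690 = (-2305/1667 - 1852*1/562) + 690 = (-2305/1667 - 926/281) + 690 = -2191347/468427 + 690 = 321023283/468427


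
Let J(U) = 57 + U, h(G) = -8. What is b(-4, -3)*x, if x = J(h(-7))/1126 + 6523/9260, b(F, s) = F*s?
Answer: 11697957/1303345 ≈ 8.9753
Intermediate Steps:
x = 3899319/5213380 (x = (57 - 8)/1126 + 6523/9260 = 49*(1/1126) + 6523*(1/9260) = 49/1126 + 6523/9260 = 3899319/5213380 ≈ 0.74794)
b(-4, -3)*x = -4*(-3)*(3899319/5213380) = 12*(3899319/5213380) = 11697957/1303345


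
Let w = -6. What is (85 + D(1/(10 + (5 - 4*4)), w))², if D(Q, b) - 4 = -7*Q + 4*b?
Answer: 5184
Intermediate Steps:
D(Q, b) = 4 - 7*Q + 4*b (D(Q, b) = 4 + (-7*Q + 4*b) = 4 - 7*Q + 4*b)
(85 + D(1/(10 + (5 - 4*4)), w))² = (85 + (4 - 7/(10 + (5 - 4*4)) + 4*(-6)))² = (85 + (4 - 7/(10 + (5 - 16)) - 24))² = (85 + (4 - 7/(10 - 11) - 24))² = (85 + (4 - 7/(-1) - 24))² = (85 + (4 - 7*(-1) - 24))² = (85 + (4 + 7 - 24))² = (85 - 13)² = 72² = 5184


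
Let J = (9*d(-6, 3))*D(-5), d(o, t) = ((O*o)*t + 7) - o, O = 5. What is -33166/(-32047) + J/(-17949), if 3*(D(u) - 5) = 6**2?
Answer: 324280747/191737201 ≈ 1.6913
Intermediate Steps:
D(u) = 17 (D(u) = 5 + (1/3)*6**2 = 5 + (1/3)*36 = 5 + 12 = 17)
d(o, t) = 7 - o + 5*o*t (d(o, t) = ((5*o)*t + 7) - o = (5*o*t + 7) - o = (7 + 5*o*t) - o = 7 - o + 5*o*t)
J = -11781 (J = (9*(7 - 1*(-6) + 5*(-6)*3))*17 = (9*(7 + 6 - 90))*17 = (9*(-77))*17 = -693*17 = -11781)
-33166/(-32047) + J/(-17949) = -33166/(-32047) - 11781/(-17949) = -33166*(-1/32047) - 11781*(-1/17949) = 33166/32047 + 3927/5983 = 324280747/191737201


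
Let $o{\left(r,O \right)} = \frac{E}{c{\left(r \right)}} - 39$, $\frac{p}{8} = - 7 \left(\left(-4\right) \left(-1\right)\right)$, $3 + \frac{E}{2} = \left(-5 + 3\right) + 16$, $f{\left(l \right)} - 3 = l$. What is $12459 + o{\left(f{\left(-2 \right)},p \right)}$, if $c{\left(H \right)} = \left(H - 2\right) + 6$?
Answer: $\frac{62122}{5} \approx 12424.0$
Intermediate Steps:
$f{\left(l \right)} = 3 + l$
$c{\left(H \right)} = 4 + H$ ($c{\left(H \right)} = \left(-2 + H\right) + 6 = 4 + H$)
$E = 22$ ($E = -6 + 2 \left(\left(-5 + 3\right) + 16\right) = -6 + 2 \left(-2 + 16\right) = -6 + 2 \cdot 14 = -6 + 28 = 22$)
$p = -224$ ($p = 8 \left(- 7 \left(\left(-4\right) \left(-1\right)\right)\right) = 8 \left(\left(-7\right) 4\right) = 8 \left(-28\right) = -224$)
$o{\left(r,O \right)} = -39 + \frac{22}{4 + r}$ ($o{\left(r,O \right)} = \frac{22}{4 + r} - 39 = -39 + \frac{22}{4 + r}$)
$12459 + o{\left(f{\left(-2 \right)},p \right)} = 12459 + \frac{-134 - 39 \left(3 - 2\right)}{4 + \left(3 - 2\right)} = 12459 + \frac{-134 - 39}{4 + 1} = 12459 + \frac{-134 - 39}{5} = 12459 + \frac{1}{5} \left(-173\right) = 12459 - \frac{173}{5} = \frac{62122}{5}$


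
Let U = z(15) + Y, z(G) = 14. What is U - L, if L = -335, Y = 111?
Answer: 460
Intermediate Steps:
U = 125 (U = 14 + 111 = 125)
U - L = 125 - 1*(-335) = 125 + 335 = 460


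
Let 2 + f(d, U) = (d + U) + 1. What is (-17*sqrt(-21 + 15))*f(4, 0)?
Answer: -51*I*sqrt(6) ≈ -124.92*I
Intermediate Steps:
f(d, U) = -1 + U + d (f(d, U) = -2 + ((d + U) + 1) = -2 + ((U + d) + 1) = -2 + (1 + U + d) = -1 + U + d)
(-17*sqrt(-21 + 15))*f(4, 0) = (-17*sqrt(-21 + 15))*(-1 + 0 + 4) = -17*I*sqrt(6)*3 = -51*I*sqrt(6)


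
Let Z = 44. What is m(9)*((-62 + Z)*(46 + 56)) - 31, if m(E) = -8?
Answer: 14657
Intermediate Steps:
m(9)*((-62 + Z)*(46 + 56)) - 31 = -8*(-62 + 44)*(46 + 56) - 31 = -(-144)*102 - 31 = -8*(-1836) - 31 = 14688 - 31 = 14657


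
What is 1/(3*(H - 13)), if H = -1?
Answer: -1/42 ≈ -0.023810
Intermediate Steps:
1/(3*(H - 13)) = 1/(3*(-1 - 13)) = 1/(3*(-14)) = 1/(-42) = -1/42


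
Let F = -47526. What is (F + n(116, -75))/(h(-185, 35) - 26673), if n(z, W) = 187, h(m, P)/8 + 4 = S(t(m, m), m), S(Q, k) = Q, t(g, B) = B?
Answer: 47339/28185 ≈ 1.6796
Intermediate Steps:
h(m, P) = -32 + 8*m
(F + n(116, -75))/(h(-185, 35) - 26673) = (-47526 + 187)/((-32 + 8*(-185)) - 26673) = -47339/((-32 - 1480) - 26673) = -47339/(-1512 - 26673) = -47339/(-28185) = -47339*(-1/28185) = 47339/28185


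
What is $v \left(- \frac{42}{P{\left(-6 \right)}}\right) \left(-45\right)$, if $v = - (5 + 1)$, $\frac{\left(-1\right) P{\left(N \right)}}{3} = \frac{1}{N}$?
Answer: $-22680$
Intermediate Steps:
$P{\left(N \right)} = - \frac{3}{N}$
$v = -6$ ($v = \left(-1\right) 6 = -6$)
$v \left(- \frac{42}{P{\left(-6 \right)}}\right) \left(-45\right) = - 6 \left(- \frac{42}{\left(-3\right) \frac{1}{-6}}\right) \left(-45\right) = - 6 \left(- \frac{42}{\left(-3\right) \left(- \frac{1}{6}\right)}\right) \left(-45\right) = - 6 \left(- 42 \frac{1}{\frac{1}{2}}\right) \left(-45\right) = - 6 \left(\left(-42\right) 2\right) \left(-45\right) = \left(-6\right) \left(-84\right) \left(-45\right) = 504 \left(-45\right) = -22680$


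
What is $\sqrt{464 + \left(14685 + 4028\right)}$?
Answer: $\sqrt{19177} \approx 138.48$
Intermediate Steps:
$\sqrt{464 + \left(14685 + 4028\right)} = \sqrt{464 + 18713} = \sqrt{19177}$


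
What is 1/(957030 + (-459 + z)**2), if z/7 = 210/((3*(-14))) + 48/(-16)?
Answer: 1/1222255 ≈ 8.1816e-7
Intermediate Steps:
z = -56 (z = 7*(210/((3*(-14))) + 48/(-16)) = 7*(210/(-42) + 48*(-1/16)) = 7*(210*(-1/42) - 3) = 7*(-5 - 3) = 7*(-8) = -56)
1/(957030 + (-459 + z)**2) = 1/(957030 + (-459 - 56)**2) = 1/(957030 + (-515)**2) = 1/(957030 + 265225) = 1/1222255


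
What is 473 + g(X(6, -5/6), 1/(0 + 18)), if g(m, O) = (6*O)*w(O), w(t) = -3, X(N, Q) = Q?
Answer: 472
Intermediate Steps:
g(m, O) = -18*O (g(m, O) = (6*O)*(-3) = -18*O)
473 + g(X(6, -5/6), 1/(0 + 18)) = 473 - 18/(0 + 18) = 473 - 18/18 = 473 - 18*1/18 = 473 - 1 = 472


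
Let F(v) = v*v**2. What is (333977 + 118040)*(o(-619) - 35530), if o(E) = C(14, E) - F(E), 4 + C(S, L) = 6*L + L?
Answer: 107189861309464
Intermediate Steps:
C(S, L) = -4 + 7*L (C(S, L) = -4 + (6*L + L) = -4 + 7*L)
F(v) = v**3
o(E) = -4 - E**3 + 7*E (o(E) = (-4 + 7*E) - E**3 = -4 - E**3 + 7*E)
(333977 + 118040)*(o(-619) - 35530) = (333977 + 118040)*((-4 - 1*(-619)**3 + 7*(-619)) - 35530) = 452017*((-4 - 1*(-237176659) - 4333) - 35530) = 452017*((-4 + 237176659 - 4333) - 35530) = 452017*(237172322 - 35530) = 452017*237136792 = 107189861309464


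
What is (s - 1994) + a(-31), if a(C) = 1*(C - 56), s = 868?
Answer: -1213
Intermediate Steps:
a(C) = -56 + C (a(C) = 1*(-56 + C) = -56 + C)
(s - 1994) + a(-31) = (868 - 1994) + (-56 - 31) = -1126 - 87 = -1213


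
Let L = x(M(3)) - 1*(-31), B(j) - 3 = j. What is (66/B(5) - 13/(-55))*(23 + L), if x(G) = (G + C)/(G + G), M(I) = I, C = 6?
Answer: 207237/440 ≈ 470.99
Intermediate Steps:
B(j) = 3 + j
x(G) = (6 + G)/(2*G) (x(G) = (G + 6)/(G + G) = (6 + G)/((2*G)) = (6 + G)*(1/(2*G)) = (6 + G)/(2*G))
L = 65/2 (L = (½)*(6 + 3)/3 - 1*(-31) = (½)*(⅓)*9 + 31 = 3/2 + 31 = 65/2 ≈ 32.500)
(66/B(5) - 13/(-55))*(23 + L) = (66/(3 + 5) - 13/(-55))*(23 + 65/2) = (66/8 - 13*(-1/55))*(111/2) = (66*(⅛) + 13/55)*(111/2) = (33/4 + 13/55)*(111/2) = (1867/220)*(111/2) = 207237/440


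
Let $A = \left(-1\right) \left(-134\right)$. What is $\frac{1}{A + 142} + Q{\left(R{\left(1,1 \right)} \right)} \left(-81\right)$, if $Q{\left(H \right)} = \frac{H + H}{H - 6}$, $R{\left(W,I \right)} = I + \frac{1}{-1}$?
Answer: $\frac{1}{276} \approx 0.0036232$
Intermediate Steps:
$R{\left(W,I \right)} = -1 + I$ ($R{\left(W,I \right)} = I - 1 = -1 + I$)
$Q{\left(H \right)} = \frac{2 H}{-6 + H}$
$A = 134$
$\frac{1}{A + 142} + Q{\left(R{\left(1,1 \right)} \right)} \left(-81\right) = \frac{1}{134 + 142} + \frac{2 \left(-1 + 1\right)}{-6 + \left(-1 + 1\right)} \left(-81\right) = \frac{1}{276} + 2 \cdot 0 \frac{1}{-6 + 0} \left(-81\right) = \frac{1}{276} + 2 \cdot 0 \frac{1}{-6} \left(-81\right) = \frac{1}{276} + 2 \cdot 0 \left(- \frac{1}{6}\right) \left(-81\right) = \frac{1}{276} + 0 \left(-81\right) = \frac{1}{276} + 0 = \frac{1}{276}$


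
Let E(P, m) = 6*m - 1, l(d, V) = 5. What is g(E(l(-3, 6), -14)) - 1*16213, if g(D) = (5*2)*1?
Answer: -16203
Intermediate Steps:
E(P, m) = -1 + 6*m
g(D) = 10 (g(D) = 10*1 = 10)
g(E(l(-3, 6), -14)) - 1*16213 = 10 - 1*16213 = 10 - 16213 = -16203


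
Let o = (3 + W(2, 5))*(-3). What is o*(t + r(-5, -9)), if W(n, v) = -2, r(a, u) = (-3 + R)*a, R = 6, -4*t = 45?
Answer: 315/4 ≈ 78.750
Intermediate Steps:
t = -45/4 (t = -¼*45 = -45/4 ≈ -11.250)
r(a, u) = 3*a (r(a, u) = (-3 + 6)*a = 3*a)
o = -3 (o = (3 - 2)*(-3) = 1*(-3) = -3)
o*(t + r(-5, -9)) = -3*(-45/4 + 3*(-5)) = -3*(-45/4 - 15) = -3*(-105/4) = 315/4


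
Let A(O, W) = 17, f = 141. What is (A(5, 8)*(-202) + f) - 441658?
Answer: -444951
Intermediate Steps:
(A(5, 8)*(-202) + f) - 441658 = (17*(-202) + 141) - 441658 = (-3434 + 141) - 441658 = -3293 - 441658 = -444951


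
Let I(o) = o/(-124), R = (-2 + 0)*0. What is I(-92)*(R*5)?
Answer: 0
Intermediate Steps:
R = 0 (R = -2*0 = 0)
I(o) = -o/124 (I(o) = o*(-1/124) = -o/124)
I(-92)*(R*5) = (-1/124*(-92))*(0*5) = (23/31)*0 = 0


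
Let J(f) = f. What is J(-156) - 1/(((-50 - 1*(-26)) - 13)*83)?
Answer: -479075/3071 ≈ -156.00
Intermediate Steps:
J(-156) - 1/(((-50 - 1*(-26)) - 13)*83) = -156 - 1/(((-50 - 1*(-26)) - 13)*83) = -156 - 1/(((-50 + 26) - 13)*83) = -156 - 1/((-24 - 13)*83) = -156 - 1/((-37*83)) = -156 - 1/(-3071) = -156 - 1*(-1/3071) = -156 + 1/3071 = -479075/3071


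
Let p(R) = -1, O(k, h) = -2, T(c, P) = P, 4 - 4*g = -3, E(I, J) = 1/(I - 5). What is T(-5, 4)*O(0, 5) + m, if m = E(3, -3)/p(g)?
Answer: -15/2 ≈ -7.5000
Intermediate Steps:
E(I, J) = 1/(-5 + I)
g = 7/4 (g = 1 - ¼*(-3) = 1 + ¾ = 7/4 ≈ 1.7500)
m = ½ (m = 1/((-5 + 3)*(-1)) = -1/(-2) = -½*(-1) = ½ ≈ 0.50000)
T(-5, 4)*O(0, 5) + m = 4*(-2) + ½ = -8 + ½ = -15/2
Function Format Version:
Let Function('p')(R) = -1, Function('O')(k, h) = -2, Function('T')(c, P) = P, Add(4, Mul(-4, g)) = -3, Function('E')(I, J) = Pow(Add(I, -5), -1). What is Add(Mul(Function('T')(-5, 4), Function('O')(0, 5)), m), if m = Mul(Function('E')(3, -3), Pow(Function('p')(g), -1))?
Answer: Rational(-15, 2) ≈ -7.5000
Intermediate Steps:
Function('E')(I, J) = Pow(Add(-5, I), -1)
g = Rational(7, 4) (g = Add(1, Mul(Rational(-1, 4), -3)) = Add(1, Rational(3, 4)) = Rational(7, 4) ≈ 1.7500)
m = Rational(1, 2) (m = Mul(Pow(Add(-5, 3), -1), Pow(-1, -1)) = Mul(Pow(-2, -1), -1) = Mul(Rational(-1, 2), -1) = Rational(1, 2) ≈ 0.50000)
Add(Mul(Function('T')(-5, 4), Function('O')(0, 5)), m) = Add(Mul(4, -2), Rational(1, 2)) = Add(-8, Rational(1, 2)) = Rational(-15, 2)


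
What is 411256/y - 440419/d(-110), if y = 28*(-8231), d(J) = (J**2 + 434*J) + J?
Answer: 21700021023/2059807750 ≈ 10.535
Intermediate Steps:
d(J) = J**2 + 435*J
y = -230468
411256/y - 440419/d(-110) = 411256/(-230468) - 440419*(-1/(110*(435 - 110))) = 411256*(-1/230468) - 440419/((-110*325)) = -102814/57617 - 440419/(-35750) = -102814/57617 - 440419*(-1/35750) = -102814/57617 + 440419/35750 = 21700021023/2059807750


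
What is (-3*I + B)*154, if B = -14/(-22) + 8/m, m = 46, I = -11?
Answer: 119756/23 ≈ 5206.8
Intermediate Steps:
B = 205/253 (B = -14/(-22) + 8/46 = -14*(-1/22) + 8*(1/46) = 7/11 + 4/23 = 205/253 ≈ 0.81028)
(-3*I + B)*154 = (-3*(-11) + 205/253)*154 = (33 + 205/253)*154 = (8554/253)*154 = 119756/23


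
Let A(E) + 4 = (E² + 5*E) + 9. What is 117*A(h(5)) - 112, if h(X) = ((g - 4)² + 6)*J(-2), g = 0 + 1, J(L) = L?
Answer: 88223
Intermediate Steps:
g = 1
h(X) = -30 (h(X) = ((1 - 4)² + 6)*(-2) = ((-3)² + 6)*(-2) = (9 + 6)*(-2) = 15*(-2) = -30)
A(E) = 5 + E² + 5*E (A(E) = -4 + ((E² + 5*E) + 9) = -4 + (9 + E² + 5*E) = 5 + E² + 5*E)
117*A(h(5)) - 112 = 117*(5 + (-30)² + 5*(-30)) - 112 = 117*(5 + 900 - 150) - 112 = 117*755 - 112 = 88335 - 112 = 88223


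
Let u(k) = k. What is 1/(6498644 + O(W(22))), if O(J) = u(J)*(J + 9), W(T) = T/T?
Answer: 1/6498654 ≈ 1.5388e-7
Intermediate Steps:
W(T) = 1
O(J) = J*(9 + J) (O(J) = J*(J + 9) = J*(9 + J))
1/(6498644 + O(W(22))) = 1/(6498644 + 1*(9 + 1)) = 1/(6498644 + 1*10) = 1/(6498644 + 10) = 1/6498654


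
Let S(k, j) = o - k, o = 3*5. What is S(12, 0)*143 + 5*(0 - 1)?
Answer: 424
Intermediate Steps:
o = 15
S(k, j) = 15 - k
S(12, 0)*143 + 5*(0 - 1) = (15 - 1*12)*143 + 5*(0 - 1) = (15 - 12)*143 + 5*(-1) = 3*143 - 5 = 429 - 5 = 424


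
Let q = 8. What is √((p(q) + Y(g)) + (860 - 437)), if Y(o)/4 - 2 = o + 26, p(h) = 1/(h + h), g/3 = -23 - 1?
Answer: √3953/4 ≈ 15.718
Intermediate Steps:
g = -72 (g = 3*(-23 - 1) = 3*(-24) = -72)
p(h) = 1/(2*h)
Y(o) = 112 + 4*o (Y(o) = 8 + 4*(o + 26) = 8 + 4*(26 + o) = 8 + (104 + 4*o) = 112 + 4*o)
√((p(q) + Y(g)) + (860 - 437)) = √(((½)/8 + (112 + 4*(-72))) + (860 - 437)) = √(((½)*(⅛) + (112 - 288)) + 423) = √((1/16 - 176) + 423) = √(-2815/16 + 423) = √(3953/16) = √3953/4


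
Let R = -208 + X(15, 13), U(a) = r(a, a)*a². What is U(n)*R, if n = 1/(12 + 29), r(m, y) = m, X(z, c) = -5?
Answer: -213/68921 ≈ -0.0030905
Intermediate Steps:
n = 1/41 ≈ 0.024390
U(a) = a³ (U(a) = a*a² = a³)
R = -213 (R = -208 - 5 = -213)
U(n)*R = (1/41)³*(-213) = (1/68921)*(-213) = -213/68921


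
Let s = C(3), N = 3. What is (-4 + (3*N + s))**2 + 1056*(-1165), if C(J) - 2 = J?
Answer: -1230140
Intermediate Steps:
C(J) = 2 + J
s = 5 (s = 2 + 3 = 5)
(-4 + (3*N + s))**2 + 1056*(-1165) = (-4 + (3*3 + 5))**2 + 1056*(-1165) = (-4 + (9 + 5))**2 - 1230240 = (-4 + 14)**2 - 1230240 = 10**2 - 1230240 = 100 - 1230240 = -1230140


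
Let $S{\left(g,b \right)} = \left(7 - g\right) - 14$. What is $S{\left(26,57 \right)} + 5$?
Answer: $-28$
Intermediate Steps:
$S{\left(g,b \right)} = -7 - g$ ($S{\left(g,b \right)} = \left(7 - g\right) - 14 = -7 - g$)
$S{\left(26,57 \right)} + 5 = \left(-7 - 26\right) + 5 = -33 + 5 = -28$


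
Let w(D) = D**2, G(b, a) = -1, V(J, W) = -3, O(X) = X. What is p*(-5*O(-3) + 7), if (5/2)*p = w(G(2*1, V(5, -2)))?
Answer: 44/5 ≈ 8.8000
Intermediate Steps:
p = 2/5 (p = (2/5)*(-1)**2 = (2/5)*1 = 2/5 ≈ 0.40000)
p*(-5*O(-3) + 7) = 2*(-5*(-3) + 7)/5 = 2*(15 + 7)/5 = (2/5)*22 = 44/5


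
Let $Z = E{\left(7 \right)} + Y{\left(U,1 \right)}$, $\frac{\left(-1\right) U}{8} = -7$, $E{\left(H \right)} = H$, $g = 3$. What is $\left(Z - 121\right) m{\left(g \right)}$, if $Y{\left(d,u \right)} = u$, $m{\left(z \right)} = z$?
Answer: $-339$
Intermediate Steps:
$U = 56$ ($U = \left(-8\right) \left(-7\right) = 56$)
$Z = 8$ ($Z = 7 + 1 = 8$)
$\left(Z - 121\right) m{\left(g \right)} = \left(8 - 121\right) 3 = \left(-113\right) 3 = -339$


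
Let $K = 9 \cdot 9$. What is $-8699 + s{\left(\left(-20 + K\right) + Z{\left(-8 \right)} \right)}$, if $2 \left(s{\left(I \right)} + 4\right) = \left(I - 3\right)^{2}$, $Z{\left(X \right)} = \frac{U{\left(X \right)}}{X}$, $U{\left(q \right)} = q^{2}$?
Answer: $-7453$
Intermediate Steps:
$Z{\left(X \right)} = X$ ($Z{\left(X \right)} = \frac{X^{2}}{X} = X$)
$K = 81$
$s{\left(I \right)} = -4 + \frac{\left(-3 + I\right)^{2}}{2}$ ($s{\left(I \right)} = -4 + \frac{\left(I - 3\right)^{2}}{2} = -4 + \frac{\left(-3 + I\right)^{2}}{2}$)
$-8699 + s{\left(\left(-20 + K\right) + Z{\left(-8 \right)} \right)} = -8699 - \left(4 - \frac{\left(-3 + \left(\left(-20 + 81\right) - 8\right)\right)^{2}}{2}\right) = -8699 - \left(4 - \frac{\left(-3 + \left(61 - 8\right)\right)^{2}}{2}\right) = -8699 - \left(4 - \frac{\left(-3 + 53\right)^{2}}{2}\right) = -8699 - \left(4 - \frac{50^{2}}{2}\right) = -8699 + \left(-4 + \frac{1}{2} \cdot 2500\right) = -8699 + \left(-4 + 1250\right) = -8699 + 1246 = -7453$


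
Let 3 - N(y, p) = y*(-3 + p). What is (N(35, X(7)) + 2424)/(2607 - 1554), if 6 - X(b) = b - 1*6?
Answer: 2357/1053 ≈ 2.2384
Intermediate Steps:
X(b) = 12 - b (X(b) = 6 - (b - 1*6) = 6 - (b - 6) = 6 - (-6 + b) = 6 + (6 - b) = 12 - b)
N(y, p) = 3 - y*(-3 + p)
(N(35, X(7)) + 2424)/(2607 - 1554) = ((3 + 3*35 - 1*(12 - 1*7)*35) + 2424)/(2607 - 1554) = ((3 + 105 - 1*(12 - 7)*35) + 2424)/1053 = ((3 + 105 - 1*5*35) + 2424)*(1/1053) = ((3 + 105 - 175) + 2424)*(1/1053) = (-67 + 2424)*(1/1053) = 2357*(1/1053) = 2357/1053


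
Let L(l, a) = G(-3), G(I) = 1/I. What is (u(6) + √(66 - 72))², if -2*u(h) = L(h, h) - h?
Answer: 145/36 + 19*I*√6/3 ≈ 4.0278 + 15.513*I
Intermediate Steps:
L(l, a) = -⅓ (L(l, a) = 1/(-3) = -⅓)
u(h) = ⅙ + h/2 (u(h) = -(-⅓ - h)/2 = ⅙ + h/2)
(u(6) + √(66 - 72))² = ((⅙ + (½)*6) + √(66 - 72))² = ((⅙ + 3) + √(-6))² = (19/6 + I*√6)²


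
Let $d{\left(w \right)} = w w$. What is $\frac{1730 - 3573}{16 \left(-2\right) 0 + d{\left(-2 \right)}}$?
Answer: $- \frac{1843}{4} \approx -460.75$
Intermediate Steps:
$d{\left(w \right)} = w^{2}$
$\frac{1730 - 3573}{16 \left(-2\right) 0 + d{\left(-2 \right)}} = \frac{1730 - 3573}{16 \left(-2\right) 0 + \left(-2\right)^{2}} = - \frac{1843}{\left(-32\right) 0 + 4} = - \frac{1843}{0 + 4} = - \frac{1843}{4}$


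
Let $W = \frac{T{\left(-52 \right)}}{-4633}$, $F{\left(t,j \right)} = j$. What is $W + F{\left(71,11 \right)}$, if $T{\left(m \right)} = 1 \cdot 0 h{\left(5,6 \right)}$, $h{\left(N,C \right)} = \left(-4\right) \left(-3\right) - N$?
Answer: $11$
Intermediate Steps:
$h{\left(N,C \right)} = 12 - N$
$T{\left(m \right)} = 0$ ($T{\left(m \right)} = 1 \cdot 0 \left(12 - 5\right) = 0 \left(12 - 5\right) = 0 \cdot 7 = 0$)
$W = 0$ ($W = \frac{0}{-4633} = 0 \left(- \frac{1}{4633}\right) = 0$)
$W + F{\left(71,11 \right)} = 0 + 11 = 11$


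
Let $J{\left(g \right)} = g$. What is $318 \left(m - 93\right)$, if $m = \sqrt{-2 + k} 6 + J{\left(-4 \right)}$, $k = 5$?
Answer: $-30846 + 1908 \sqrt{3} \approx -27541.0$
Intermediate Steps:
$m = -4 + 6 \sqrt{3}$ ($m = \sqrt{-2 + 5} \cdot 6 - 4 = \sqrt{3} \cdot 6 - 4 = 6 \sqrt{3} - 4 = -4 + 6 \sqrt{3} \approx 6.3923$)
$318 \left(m - 93\right) = 318 \left(\left(-4 + 6 \sqrt{3}\right) - 93\right) = 318 \left(-97 + 6 \sqrt{3}\right) = -30846 + 1908 \sqrt{3}$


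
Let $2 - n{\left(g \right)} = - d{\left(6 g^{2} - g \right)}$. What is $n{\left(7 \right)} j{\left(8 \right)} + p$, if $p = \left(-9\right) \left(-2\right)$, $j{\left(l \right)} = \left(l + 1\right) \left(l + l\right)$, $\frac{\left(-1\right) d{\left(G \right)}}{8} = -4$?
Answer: $4914$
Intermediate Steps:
$d{\left(G \right)} = 32$ ($d{\left(G \right)} = \left(-8\right) \left(-4\right) = 32$)
$j{\left(l \right)} = 2 l \left(1 + l\right)$ ($j{\left(l \right)} = \left(1 + l\right) 2 l = 2 l \left(1 + l\right)$)
$p = 18$
$n{\left(g \right)} = 34$ ($n{\left(g \right)} = 2 - \left(-1\right) 32 = 2 - -32 = 2 + 32 = 34$)
$n{\left(7 \right)} j{\left(8 \right)} + p = 34 \cdot 2 \cdot 8 \left(1 + 8\right) + 18 = 34 \cdot 2 \cdot 8 \cdot 9 + 18 = 34 \cdot 144 + 18 = 4896 + 18 = 4914$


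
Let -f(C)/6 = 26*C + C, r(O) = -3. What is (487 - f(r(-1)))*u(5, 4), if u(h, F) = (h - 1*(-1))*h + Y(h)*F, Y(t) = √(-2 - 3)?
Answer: 30 + 4*I*√5 ≈ 30.0 + 8.9443*I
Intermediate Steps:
f(C) = -162*C (f(C) = -6*(26*C + C) = -162*C)
Y(t) = I*√5 (Y(t) = √(-5) = I*√5)
u(h, F) = h*(1 + h) + I*F*√5 (u(h, F) = (h - 1*(-1))*h + (I*√5)*F = (h + 1)*h + I*F*√5 = (1 + h)*h + I*F*√5 = h*(1 + h) + I*F*√5)
(487 - f(r(-1)))*u(5, 4) = (487 - (-162)*(-3))*(5 + 5² + I*4*√5) = (487 - 1*486)*(5 + 25 + 4*I*√5) = (487 - 486)*(30 + 4*I*√5) = 1*(30 + 4*I*√5) = 30 + 4*I*√5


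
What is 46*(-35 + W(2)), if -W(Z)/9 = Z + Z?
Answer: -3266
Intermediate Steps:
W(Z) = -18*Z (W(Z) = -9*(Z + Z) = -18*Z)
46*(-35 + W(2)) = 46*(-35 - 18*2) = 46*(-35 - 36) = 46*(-71) = -3266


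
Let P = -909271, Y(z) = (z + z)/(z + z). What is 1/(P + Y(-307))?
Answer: -1/909270 ≈ -1.0998e-6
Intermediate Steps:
Y(z) = 1 (Y(z) = (2*z)/((2*z)) = (2*z)*(1/(2*z)) = 1)
1/(P + Y(-307)) = 1/(-909271 + 1) = 1/(-909270) = -1/909270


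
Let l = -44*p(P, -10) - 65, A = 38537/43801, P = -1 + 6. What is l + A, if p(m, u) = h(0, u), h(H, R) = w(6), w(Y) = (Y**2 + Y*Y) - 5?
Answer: -131933876/43801 ≈ -3012.1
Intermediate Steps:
w(Y) = -5 + 2*Y**2 (w(Y) = (Y**2 + Y**2) - 5 = 2*Y**2 - 5 = -5 + 2*Y**2)
P = 5
h(H, R) = 67 (h(H, R) = -5 + 2*6**2 = -5 + 2*36 = -5 + 72 = 67)
A = 38537/43801 (A = 38537*(1/43801) = 38537/43801 ≈ 0.87982)
p(m, u) = 67
l = -3013 (l = -44*67 - 65 = -2948 - 65 = -3013)
l + A = -3013 + 38537/43801 = -131933876/43801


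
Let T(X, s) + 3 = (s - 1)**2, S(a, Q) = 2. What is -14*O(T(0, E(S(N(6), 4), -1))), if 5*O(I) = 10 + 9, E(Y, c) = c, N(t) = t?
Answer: -266/5 ≈ -53.200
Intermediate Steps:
T(X, s) = -3 + (-1 + s)**2 (T(X, s) = -3 + (s - 1)**2 = -3 + (-1 + s)**2)
O(I) = 19/5 (O(I) = (10 + 9)/5 = (1/5)*19 = 19/5)
-14*O(T(0, E(S(N(6), 4), -1))) = -14*19/5 = -266/5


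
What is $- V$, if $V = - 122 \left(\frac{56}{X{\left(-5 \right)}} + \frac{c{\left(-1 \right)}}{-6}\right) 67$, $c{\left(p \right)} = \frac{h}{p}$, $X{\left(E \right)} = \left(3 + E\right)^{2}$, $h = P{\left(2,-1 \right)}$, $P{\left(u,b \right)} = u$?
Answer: $\frac{351482}{3} \approx 1.1716 \cdot 10^{5}$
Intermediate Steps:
$h = 2$
$c{\left(p \right)} = \frac{2}{p}$
$V = - \frac{351482}{3}$ ($V = - 122 \left(\frac{56}{\left(3 - 5\right)^{2}} + \frac{2 \frac{1}{-1}}{-6}\right) 67 = - 122 \left(\frac{56}{\left(-2\right)^{2}} + 2 \left(-1\right) \left(- \frac{1}{6}\right)\right) 67 = - 122 \left(\frac{56}{4} - - \frac{1}{3}\right) 67 = - 122 \left(56 \cdot \frac{1}{4} + \frac{1}{3}\right) 67 = - 122 \left(14 + \frac{1}{3}\right) 67 = \left(-122\right) \frac{43}{3} \cdot 67 = \left(- \frac{5246}{3}\right) 67 = - \frac{351482}{3} \approx -1.1716 \cdot 10^{5}$)
$- V = \left(-1\right) \left(- \frac{351482}{3}\right) = \frac{351482}{3}$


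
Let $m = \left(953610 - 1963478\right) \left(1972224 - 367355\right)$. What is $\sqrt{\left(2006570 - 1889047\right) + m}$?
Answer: $i \sqrt{1620705729769} \approx 1.2731 \cdot 10^{6} i$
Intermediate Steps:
$m = -1620705847292$ ($m = \left(-1009868\right) 1604869 = -1620705847292$)
$\sqrt{\left(2006570 - 1889047\right) + m} = \sqrt{\left(2006570 - 1889047\right) - 1620705847292} = \sqrt{117523 - 1620705847292} = \sqrt{-1620705729769} = i \sqrt{1620705729769}$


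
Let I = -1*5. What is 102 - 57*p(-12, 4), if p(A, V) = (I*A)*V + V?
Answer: -13806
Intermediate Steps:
I = -5
p(A, V) = V - 5*A*V (p(A, V) = (-5*A)*V + V = -5*A*V + V = V - 5*A*V)
102 - 57*p(-12, 4) = 102 - 228*(1 - 5*(-12)) = 102 - 228*(1 + 60) = 102 - 228*61 = 102 - 57*244 = 102 - 13908 = -13806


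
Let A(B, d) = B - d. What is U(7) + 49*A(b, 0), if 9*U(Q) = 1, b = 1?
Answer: 442/9 ≈ 49.111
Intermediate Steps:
U(Q) = 1/9 (U(Q) = (1/9)*1 = 1/9)
U(7) + 49*A(b, 0) = 1/9 + 49*(1 - 1*0) = 1/9 + 49*(1 + 0) = 1/9 + 49*1 = 1/9 + 49 = 442/9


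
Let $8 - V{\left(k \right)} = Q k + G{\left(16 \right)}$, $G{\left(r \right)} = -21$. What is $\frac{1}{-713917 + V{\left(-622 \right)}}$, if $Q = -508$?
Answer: $- \frac{1}{1029864} \approx -9.71 \cdot 10^{-7}$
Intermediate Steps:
$V{\left(k \right)} = 29 + 508 k$ ($V{\left(k \right)} = 8 - \left(- 508 k - 21\right) = 8 - \left(-21 - 508 k\right) = 8 + \left(21 + 508 k\right) = 29 + 508 k$)
$\frac{1}{-713917 + V{\left(-622 \right)}} = \frac{1}{-713917 + \left(29 + 508 \left(-622\right)\right)} = \frac{1}{-713917 + \left(29 - 315976\right)} = \frac{1}{-713917 - 315947} = \frac{1}{-1029864} = - \frac{1}{1029864}$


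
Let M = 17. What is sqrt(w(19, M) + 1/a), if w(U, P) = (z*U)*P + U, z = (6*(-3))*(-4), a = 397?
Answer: 4*sqrt(229271867)/397 ≈ 152.56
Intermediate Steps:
z = 72 (z = -18*(-4) = 72)
w(U, P) = U + 72*P*U (w(U, P) = (72*U)*P + U = 72*P*U + U = U + 72*P*U)
sqrt(w(19, M) + 1/a) = sqrt(19*(1 + 72*17) + 1/397) = sqrt(19*(1 + 1224) + 1/397) = sqrt(19*1225 + 1/397) = sqrt(23275 + 1/397) = sqrt(9240176/397) = 4*sqrt(229271867)/397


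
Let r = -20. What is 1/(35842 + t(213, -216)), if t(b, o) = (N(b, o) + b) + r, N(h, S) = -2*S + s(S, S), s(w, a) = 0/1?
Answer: 1/36467 ≈ 2.7422e-5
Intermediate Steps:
s(w, a) = 0 (s(w, a) = 0*1 = 0)
N(h, S) = -2*S (N(h, S) = -2*S + 0 = -2*S)
t(b, o) = -20 + b - 2*o (t(b, o) = (-2*o + b) - 20 = (b - 2*o) - 20 = -20 + b - 2*o)
1/(35842 + t(213, -216)) = 1/(35842 + (-20 + 213 - 2*(-216))) = 1/(35842 + (-20 + 213 + 432)) = 1/(35842 + 625) = 1/36467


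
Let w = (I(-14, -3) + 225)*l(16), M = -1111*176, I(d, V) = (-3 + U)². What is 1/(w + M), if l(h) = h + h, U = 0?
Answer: -1/188048 ≈ -5.3178e-6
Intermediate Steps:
I(d, V) = 9 (I(d, V) = (-3 + 0)² = (-3)² = 9)
l(h) = 2*h
M = -195536
w = 7488 (w = (9 + 225)*(2*16) = 234*32 = 7488)
1/(w + M) = 1/(7488 - 195536) = 1/(-188048) = -1/188048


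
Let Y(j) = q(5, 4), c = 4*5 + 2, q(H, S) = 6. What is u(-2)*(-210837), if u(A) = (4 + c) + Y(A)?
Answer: -6746784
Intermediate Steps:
c = 22 (c = 20 + 2 = 22)
Y(j) = 6
u(A) = 32 (u(A) = (4 + 22) + 6 = 26 + 6 = 32)
u(-2)*(-210837) = 32*(-210837) = -6746784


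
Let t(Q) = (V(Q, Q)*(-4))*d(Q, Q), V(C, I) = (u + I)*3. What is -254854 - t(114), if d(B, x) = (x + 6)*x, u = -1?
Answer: 18295226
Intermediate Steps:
V(C, I) = -3 + 3*I (V(C, I) = (-1 + I)*3 = -3 + 3*I)
d(B, x) = x*(6 + x) (d(B, x) = (6 + x)*x = x*(6 + x))
t(Q) = Q*(6 + Q)*(12 - 12*Q) (t(Q) = ((-3 + 3*Q)*(-4))*(Q*(6 + Q)) = (12 - 12*Q)*(Q*(6 + Q)) = Q*(6 + Q)*(12 - 12*Q))
-254854 - t(114) = -254854 - (-12)*114*(-1 + 114)*(6 + 114) = -254854 - (-12)*114*113*120 = -254854 - 1*(-18550080) = -254854 + 18550080 = 18295226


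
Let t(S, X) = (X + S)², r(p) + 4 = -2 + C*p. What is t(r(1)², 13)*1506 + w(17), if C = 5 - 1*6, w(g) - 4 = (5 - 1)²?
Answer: 5789084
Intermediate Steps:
w(g) = 20 (w(g) = 4 + (5 - 1)² = 4 + 4² = 4 + 16 = 20)
C = -1 (C = 5 - 6 = -1)
r(p) = -6 - p (r(p) = -4 + (-2 - p) = -6 - p)
t(S, X) = (S + X)²
t(r(1)², 13)*1506 + w(17) = ((-6 - 1*1)² + 13)²*1506 + 20 = ((-6 - 1)² + 13)²*1506 + 20 = ((-7)² + 13)²*1506 + 20 = (49 + 13)²*1506 + 20 = 62²*1506 + 20 = 3844*1506 + 20 = 5789064 + 20 = 5789084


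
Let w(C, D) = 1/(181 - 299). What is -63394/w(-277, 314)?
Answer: 7480492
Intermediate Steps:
w(C, D) = -1/118 (w(C, D) = 1/(-118) = -1/118)
-63394/w(-277, 314) = -63394/(-1/118) = -63394*(-118) = 7480492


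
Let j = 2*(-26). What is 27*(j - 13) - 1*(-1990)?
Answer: 235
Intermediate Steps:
j = -52
27*(j - 13) - 1*(-1990) = 27*(-52 - 13) - 1*(-1990) = 27*(-65) + 1990 = -1755 + 1990 = 235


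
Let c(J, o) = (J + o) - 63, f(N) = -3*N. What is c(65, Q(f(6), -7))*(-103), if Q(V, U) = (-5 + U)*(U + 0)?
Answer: -8858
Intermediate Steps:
Q(V, U) = U*(-5 + U) (Q(V, U) = (-5 + U)*U = U*(-5 + U))
c(J, o) = -63 + J + o
c(65, Q(f(6), -7))*(-103) = (-63 + 65 - 7*(-5 - 7))*(-103) = (-63 + 65 - 7*(-12))*(-103) = (-63 + 65 + 84)*(-103) = 86*(-103) = -8858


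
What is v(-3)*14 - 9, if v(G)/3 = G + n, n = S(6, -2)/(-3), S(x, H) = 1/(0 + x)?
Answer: -412/3 ≈ -137.33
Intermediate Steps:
S(x, H) = 1/x
n = -1/18 (n = 1/(6*(-3)) = (⅙)*(-⅓) = -1/18 ≈ -0.055556)
v(G) = -⅙ + 3*G (v(G) = 3*(G - 1/18) = 3*(-1/18 + G) = -⅙ + 3*G)
v(-3)*14 - 9 = (-⅙ + 3*(-3))*14 - 9 = (-⅙ - 9)*14 - 9 = -55/6*14 - 9 = -385/3 - 9 = -412/3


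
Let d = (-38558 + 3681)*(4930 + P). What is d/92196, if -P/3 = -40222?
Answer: -1095102923/23049 ≈ -47512.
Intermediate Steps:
P = 120666 (P = -3*(-40222) = 120666)
d = -4380411692 (d = (-38558 + 3681)*(4930 + 120666) = -34877*125596 = -4380411692)
d/92196 = -4380411692/92196 = -4380411692*1/92196 = -1095102923/23049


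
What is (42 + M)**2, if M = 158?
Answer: 40000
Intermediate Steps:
(42 + M)**2 = (42 + 158)**2 = 200**2 = 40000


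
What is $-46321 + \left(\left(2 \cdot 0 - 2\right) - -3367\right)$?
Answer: $-42956$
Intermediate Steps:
$-46321 + \left(\left(2 \cdot 0 - 2\right) - -3367\right) = -46321 + \left(\left(0 - 2\right) + 3367\right) = -46321 + \left(-2 + 3367\right) = -46321 + 3365 = -42956$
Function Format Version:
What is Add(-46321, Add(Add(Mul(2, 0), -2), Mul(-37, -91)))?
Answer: -42956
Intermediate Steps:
Add(-46321, Add(Add(Mul(2, 0), -2), Mul(-37, -91))) = Add(-46321, Add(Add(0, -2), 3367)) = Add(-46321, Add(-2, 3367)) = Add(-46321, 3365) = -42956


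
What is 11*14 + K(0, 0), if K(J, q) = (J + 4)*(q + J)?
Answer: 154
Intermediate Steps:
K(J, q) = (4 + J)*(J + q)
11*14 + K(0, 0) = 11*14 + (0**2 + 4*0 + 4*0 + 0*0) = 154 + (0 + 0 + 0 + 0) = 154 + 0 = 154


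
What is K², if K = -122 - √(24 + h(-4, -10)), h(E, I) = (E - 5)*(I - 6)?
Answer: 15052 + 488*√42 ≈ 18215.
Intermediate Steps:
h(E, I) = (-6 + I)*(-5 + E) (h(E, I) = (-5 + E)*(-6 + I) = (-6 + I)*(-5 + E))
K = -122 - 2*√42 (K = -122 - √(24 + (30 - 6*(-4) - 5*(-10) - 4*(-10))) = -122 - √(24 + (30 + 24 + 50 + 40)) = -122 - √(24 + 144) = -122 - √168 = -122 - 2*√42 ≈ -134.96)
K² = (-122 - 2*√42)²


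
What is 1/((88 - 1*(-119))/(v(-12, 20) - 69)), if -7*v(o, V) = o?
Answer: -157/483 ≈ -0.32505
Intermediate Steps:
v(o, V) = -o/7
1/((88 - 1*(-119))/(v(-12, 20) - 69)) = 1/((88 - 1*(-119))/(-⅐*(-12) - 69)) = 1/((88 + 119)/(12/7 - 69)) = 1/(207/(-471/7)) = 1/(-7/471*207) = 1/(-483/157) = -157/483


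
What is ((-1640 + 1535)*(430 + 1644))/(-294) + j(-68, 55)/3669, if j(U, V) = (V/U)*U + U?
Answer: 19023674/25683 ≈ 740.71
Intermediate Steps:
j(U, V) = U + V (j(U, V) = V + U = U + V)
((-1640 + 1535)*(430 + 1644))/(-294) + j(-68, 55)/3669 = ((-1640 + 1535)*(430 + 1644))/(-294) + (-68 + 55)/3669 = -105*2074*(-1/294) - 13*1/3669 = -217770*(-1/294) - 13/3669 = 5185/7 - 13/3669 = 19023674/25683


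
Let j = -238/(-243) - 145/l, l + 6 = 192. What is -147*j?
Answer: -147539/5022 ≈ -29.379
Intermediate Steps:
l = 186 (l = -6 + 192 = 186)
j = 3011/15066 (j = -238/(-243) - 145/186 = -238*(-1/243) - 145*1/186 = 238/243 - 145/186 = 3011/15066 ≈ 0.19985)
-147*j = -147*3011/15066 = -147539/5022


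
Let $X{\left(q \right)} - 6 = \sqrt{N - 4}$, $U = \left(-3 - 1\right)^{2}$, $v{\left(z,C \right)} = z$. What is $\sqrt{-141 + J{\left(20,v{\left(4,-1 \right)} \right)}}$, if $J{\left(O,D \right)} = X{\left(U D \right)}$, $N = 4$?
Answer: $3 i \sqrt{15} \approx 11.619 i$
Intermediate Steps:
$U = 16$ ($U = \left(-4\right)^{2} = 16$)
$X{\left(q \right)} = 6$ ($X{\left(q \right)} = 6 + \sqrt{4 - 4} = 6 + \sqrt{0} = 6 + 0 = 6$)
$J{\left(O,D \right)} = 6$
$\sqrt{-141 + J{\left(20,v{\left(4,-1 \right)} \right)}} = \sqrt{-141 + 6} = \sqrt{-135} = 3 i \sqrt{15}$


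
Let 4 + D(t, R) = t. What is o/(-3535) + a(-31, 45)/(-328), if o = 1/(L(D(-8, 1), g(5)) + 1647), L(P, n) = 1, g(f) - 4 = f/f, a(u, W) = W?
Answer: -32769491/238852880 ≈ -0.13720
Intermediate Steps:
D(t, R) = -4 + t
g(f) = 5 (g(f) = 4 + f/f = 4 + 1 = 5)
o = 1/1648 (o = 1/(1 + 1647) = 1/1648 ≈ 0.00060680)
o/(-3535) + a(-31, 45)/(-328) = (1/1648)/(-3535) + 45/(-328) = (1/1648)*(-1/3535) + 45*(-1/328) = -1/5825680 - 45/328 = -32769491/238852880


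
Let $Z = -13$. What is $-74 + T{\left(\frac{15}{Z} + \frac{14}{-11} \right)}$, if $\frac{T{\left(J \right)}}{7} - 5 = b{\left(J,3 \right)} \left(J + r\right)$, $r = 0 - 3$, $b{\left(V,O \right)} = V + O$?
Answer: $- \frac{1242935}{20449} \approx -60.782$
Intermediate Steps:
$b{\left(V,O \right)} = O + V$
$r = -3$
$T{\left(J \right)} = 35 + 7 \left(-3 + J\right) \left(3 + J\right)$ ($T{\left(J \right)} = 35 + 7 \left(3 + J\right) \left(J - 3\right) = 35 + 7 \left(3 + J\right) \left(-3 + J\right) = 35 + 7 \left(-3 + J\right) \left(3 + J\right)$)
$-74 + T{\left(\frac{15}{Z} + \frac{14}{-11} \right)} = -74 - \left(28 - 7 \left(\frac{15}{-13} + \frac{14}{-11}\right)^{2}\right) = -74 - \left(28 - 7 \left(15 \left(- \frac{1}{13}\right) + 14 \left(- \frac{1}{11}\right)\right)^{2}\right) = -74 - \left(28 - 7 \left(- \frac{15}{13} - \frac{14}{11}\right)^{2}\right) = -74 - \left(28 - 7 \left(- \frac{347}{143}\right)^{2}\right) = -74 + \left(-28 + 7 \cdot \frac{120409}{20449}\right) = -74 + \left(-28 + \frac{842863}{20449}\right) = -74 + \frac{270291}{20449} = - \frac{1242935}{20449}$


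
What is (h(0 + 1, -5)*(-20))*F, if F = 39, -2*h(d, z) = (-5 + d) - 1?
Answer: -1950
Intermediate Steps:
h(d, z) = 3 - d/2 (h(d, z) = -((-5 + d) - 1)/2 = -(-6 + d)/2 = 3 - d/2)
(h(0 + 1, -5)*(-20))*F = ((3 - (0 + 1)/2)*(-20))*39 = ((3 - 1/2*1)*(-20))*39 = ((3 - 1/2)*(-20))*39 = ((5/2)*(-20))*39 = -50*39 = -1950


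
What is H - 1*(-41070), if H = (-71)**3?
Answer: -316841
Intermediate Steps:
H = -357911
H - 1*(-41070) = -357911 - 1*(-41070) = -357911 + 41070 = -316841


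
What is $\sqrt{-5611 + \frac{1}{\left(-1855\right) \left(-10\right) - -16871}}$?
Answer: $\frac{i \sqrt{7039825633830}}{35421} \approx 74.907 i$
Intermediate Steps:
$\sqrt{-5611 + \frac{1}{\left(-1855\right) \left(-10\right) - -16871}} = \sqrt{-5611 + \frac{1}{18550 + 16871}} = \sqrt{-5611 + \frac{1}{35421}} = \sqrt{- \frac{198747230}{35421}} = \frac{i \sqrt{7039825633830}}{35421}$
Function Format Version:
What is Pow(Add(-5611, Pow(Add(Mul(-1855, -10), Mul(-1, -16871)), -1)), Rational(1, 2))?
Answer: Mul(Rational(1, 35421), I, Pow(7039825633830, Rational(1, 2))) ≈ Mul(74.907, I)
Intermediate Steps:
Pow(Add(-5611, Pow(Add(Mul(-1855, -10), Mul(-1, -16871)), -1)), Rational(1, 2)) = Pow(Add(-5611, Pow(Add(18550, 16871), -1)), Rational(1, 2)) = Pow(Add(-5611, Pow(35421, -1)), Rational(1, 2)) = Pow(Add(-5611, Rational(1, 35421)), Rational(1, 2)) = Pow(Rational(-198747230, 35421), Rational(1, 2)) = Mul(Rational(1, 35421), I, Pow(7039825633830, Rational(1, 2)))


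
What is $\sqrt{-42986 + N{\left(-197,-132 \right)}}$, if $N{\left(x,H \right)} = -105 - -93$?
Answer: $i \sqrt{42998} \approx 207.36 i$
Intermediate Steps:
$N{\left(x,H \right)} = -12$ ($N{\left(x,H \right)} = -105 + 93 = -12$)
$\sqrt{-42986 + N{\left(-197,-132 \right)}} = \sqrt{-42986 - 12} = \sqrt{-42998} = i \sqrt{42998}$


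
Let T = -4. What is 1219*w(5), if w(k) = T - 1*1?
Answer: -6095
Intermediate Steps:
w(k) = -5 (w(k) = -4 - 1*1 = -4 - 1 = -5)
1219*w(5) = 1219*(-5) = -6095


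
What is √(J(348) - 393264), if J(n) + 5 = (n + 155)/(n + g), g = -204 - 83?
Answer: 3*I*√162591474/61 ≈ 627.11*I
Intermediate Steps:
g = -287
J(n) = -5 + (155 + n)/(-287 + n) (J(n) = -5 + (n + 155)/(n - 287) = -5 + (155 + n)/(-287 + n))
√(J(348) - 393264) = √(2*(795 - 2*348)/(-287 + 348) - 393264) = √(2*(795 - 696)/61 - 393264) = √(2*(1/61)*99 - 393264) = √(198/61 - 393264) = √(-23988906/61) = 3*I*√162591474/61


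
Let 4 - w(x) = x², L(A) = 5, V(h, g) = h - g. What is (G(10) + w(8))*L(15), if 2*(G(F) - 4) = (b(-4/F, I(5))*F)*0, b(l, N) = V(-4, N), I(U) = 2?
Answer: -280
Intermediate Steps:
b(l, N) = -4 - N
w(x) = 4 - x²
G(F) = 4 (G(F) = 4 + (((-4 - 1*2)*F)*0)/2 = 4 + (((-4 - 2)*F)*0)/2 = 4 + (-6*F*0)/2 = 4 + (½)*0 = 4 + 0 = 4)
(G(10) + w(8))*L(15) = (4 + (4 - 1*8²))*5 = (4 + (4 - 1*64))*5 = (4 + (4 - 64))*5 = (4 - 60)*5 = -56*5 = -280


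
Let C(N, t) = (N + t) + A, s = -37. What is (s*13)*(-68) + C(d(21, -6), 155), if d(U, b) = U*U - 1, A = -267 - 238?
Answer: 32798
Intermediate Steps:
A = -505
d(U, b) = -1 + U² (d(U, b) = U² - 1 = -1 + U²)
C(N, t) = -505 + N + t (C(N, t) = (N + t) - 505 = -505 + N + t)
(s*13)*(-68) + C(d(21, -6), 155) = -37*13*(-68) + (-505 + (-1 + 21²) + 155) = -481*(-68) + (-505 + (-1 + 441) + 155) = 32708 + (-505 + 440 + 155) = 32708 + 90 = 32798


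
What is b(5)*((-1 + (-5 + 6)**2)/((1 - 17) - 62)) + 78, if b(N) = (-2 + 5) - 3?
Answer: 78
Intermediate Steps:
b(N) = 0 (b(N) = 3 - 3 = 0)
b(5)*((-1 + (-5 + 6)**2)/((1 - 17) - 62)) + 78 = 0*((-1 + (-5 + 6)**2)/((1 - 17) - 62)) + 78 = 0*((-1 + 1**2)/(-16 - 62)) + 78 = 0*((-1 + 1)/(-78)) + 78 = 0*(0*(-1/78)) + 78 = 0*0 + 78 = 0 + 78 = 78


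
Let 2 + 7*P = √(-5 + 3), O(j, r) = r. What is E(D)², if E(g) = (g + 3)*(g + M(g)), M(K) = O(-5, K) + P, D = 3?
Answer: 57528/49 + 2880*I*√2/49 ≈ 1174.0 + 83.121*I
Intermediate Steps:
P = -2/7 + I*√2/7 (P = -2/7 + √(-5 + 3)/7 = -2/7 + √(-2)/7 = -2/7 + (I*√2)/7 = -2/7 + I*√2/7 ≈ -0.28571 + 0.20203*I)
M(K) = -2/7 + K + I*√2/7 (M(K) = K + (-2/7 + I*√2/7) = -2/7 + K + I*√2/7)
E(g) = (3 + g)*(-2/7 + 2*g + I*√2/7) (E(g) = (g + 3)*(g + (-2/7 + g + I*√2/7)) = (3 + g)*(-2/7 + 2*g + I*√2/7))
E(D)² = (-6/7 + 2*3² + (40/7)*3 + 3*I*√2/7 + (⅐)*I*3*√2)² = (-6/7 + 2*9 + 120/7 + 3*I*√2/7 + 3*I*√2/7)² = (-6/7 + 18 + 120/7 + 3*I*√2/7 + 3*I*√2/7)² = (240/7 + 6*I*√2/7)²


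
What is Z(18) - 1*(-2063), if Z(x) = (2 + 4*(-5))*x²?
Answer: -3769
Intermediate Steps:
Z(x) = -18*x² (Z(x) = (2 - 20)*x² = -18*x²)
Z(18) - 1*(-2063) = -18*18² - 1*(-2063) = -18*324 + 2063 = -5832 + 2063 = -3769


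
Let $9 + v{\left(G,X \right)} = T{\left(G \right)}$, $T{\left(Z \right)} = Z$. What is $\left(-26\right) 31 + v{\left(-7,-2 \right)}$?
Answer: $-822$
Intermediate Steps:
$v{\left(G,X \right)} = -9 + G$
$\left(-26\right) 31 + v{\left(-7,-2 \right)} = \left(-26\right) 31 - 16 = -806 - 16 = -822$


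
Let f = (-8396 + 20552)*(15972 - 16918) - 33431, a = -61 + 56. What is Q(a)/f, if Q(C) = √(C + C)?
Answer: -I*√10/11533007 ≈ -2.7419e-7*I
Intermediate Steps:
a = -5
Q(C) = √2*√C (Q(C) = √(2*C) = √2*√C)
f = -11533007 (f = 12156*(-946) - 33431 = -11499576 - 33431 = -11533007)
Q(a)/f = (√2*√(-5))/(-11533007) = (√2*(I*√5))*(-1/11533007) = (I*√10)*(-1/11533007) = -I*√10/11533007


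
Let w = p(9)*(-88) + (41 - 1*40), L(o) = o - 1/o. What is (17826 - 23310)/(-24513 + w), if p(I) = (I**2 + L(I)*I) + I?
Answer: 1371/9868 ≈ 0.13893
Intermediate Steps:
p(I) = I + I**2 + I*(I - 1/I) (p(I) = (I**2 + (I - 1/I)*I) + I = (I**2 + I*(I - 1/I)) + I = I + I**2 + I*(I - 1/I))
w = -14959 (w = (-1 + 9 + 2*9**2)*(-88) + (41 - 1*40) = (-1 + 9 + 2*81)*(-88) + (41 - 40) = (-1 + 9 + 162)*(-88) + 1 = 170*(-88) + 1 = -14960 + 1 = -14959)
(17826 - 23310)/(-24513 + w) = (17826 - 23310)/(-24513 - 14959) = -5484/(-39472) = -5484*(-1/39472) = 1371/9868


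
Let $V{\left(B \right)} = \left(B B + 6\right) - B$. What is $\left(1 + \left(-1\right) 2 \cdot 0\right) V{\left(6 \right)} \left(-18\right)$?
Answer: $-648$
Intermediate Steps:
$V{\left(B \right)} = 6 + B^{2} - B$ ($V{\left(B \right)} = \left(B^{2} + 6\right) - B = \left(6 + B^{2}\right) - B = 6 + B^{2} - B$)
$\left(1 + \left(-1\right) 2 \cdot 0\right) V{\left(6 \right)} \left(-18\right) = \left(1 + \left(-1\right) 2 \cdot 0\right) \left(6 + 6^{2} - 6\right) \left(-18\right) = \left(1 - 0\right) \left(6 + 36 - 6\right) \left(-18\right) = \left(1 + 0\right) 36 \left(-18\right) = 1 \cdot 36 \left(-18\right) = 36 \left(-18\right) = -648$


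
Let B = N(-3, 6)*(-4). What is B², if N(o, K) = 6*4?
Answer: 9216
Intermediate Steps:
N(o, K) = 24
B = -96 (B = 24*(-4) = -96)
B² = (-96)² = 9216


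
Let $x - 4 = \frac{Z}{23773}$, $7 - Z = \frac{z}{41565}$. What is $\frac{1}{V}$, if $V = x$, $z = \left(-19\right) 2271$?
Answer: $\frac{329374915}{1317611028} \approx 0.24998$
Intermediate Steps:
$z = -43149$
$Z = \frac{111368}{13855}$ ($Z = 7 - - \frac{43149}{41565} = 7 - \left(-43149\right) \frac{1}{41565} = 7 - - \frac{14383}{13855} = 7 + \frac{14383}{13855} = \frac{111368}{13855} \approx 8.0381$)
$x = \frac{1317611028}{329374915}$ ($x = 4 + \frac{111368}{13855 \cdot 23773} = 4 + \frac{111368}{13855} \cdot \frac{1}{23773} = 4 + \frac{111368}{329374915} = \frac{1317611028}{329374915} \approx 4.0003$)
$V = \frac{1317611028}{329374915} \approx 4.0003$
$\frac{1}{V} = \frac{1}{\frac{1317611028}{329374915}} = \frac{329374915}{1317611028}$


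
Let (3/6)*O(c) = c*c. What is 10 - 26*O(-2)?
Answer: -198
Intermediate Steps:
O(c) = 2*c² (O(c) = 2*(c*c) = 2*c²)
10 - 26*O(-2) = 10 - 52*(-2)² = 10 - 52*4 = 10 - 26*8 = 10 - 208 = -198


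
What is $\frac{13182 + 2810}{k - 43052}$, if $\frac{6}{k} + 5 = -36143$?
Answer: $- \frac{289039408}{778121851} \approx -0.37146$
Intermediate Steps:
$k = - \frac{3}{18074}$ ($k = \frac{6}{-5 - 36143} = \frac{6}{-36148} = 6 \left(- \frac{1}{36148}\right) = - \frac{3}{18074} \approx -0.00016598$)
$\frac{13182 + 2810}{k - 43052} = \frac{13182 + 2810}{- \frac{3}{18074} - 43052} = \frac{15992}{- \frac{778121851}{18074}} = 15992 \left(- \frac{18074}{778121851}\right) = - \frac{289039408}{778121851}$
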